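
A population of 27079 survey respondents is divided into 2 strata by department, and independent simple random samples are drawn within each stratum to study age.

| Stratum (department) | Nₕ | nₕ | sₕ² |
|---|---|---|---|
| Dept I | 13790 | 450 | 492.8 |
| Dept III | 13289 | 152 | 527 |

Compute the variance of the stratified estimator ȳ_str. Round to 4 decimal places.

Var(ȳ_str) = Σₕ Wₕ²(1 − fₕ)sₕ²/nₕ with Wₕ = Nₕ/N, N = 27079.
Dept I: Wₕ = 0.50925071; term = 0.50925071²·(1 − 0.03263234)·492.8/450 = 0.2747344.
Dept III: Wₕ = 0.49074929; term = 0.49074929²·(1 − 0.01143803)·527/152 = 0.82544907.
Sum = 1.1001835.

1.1002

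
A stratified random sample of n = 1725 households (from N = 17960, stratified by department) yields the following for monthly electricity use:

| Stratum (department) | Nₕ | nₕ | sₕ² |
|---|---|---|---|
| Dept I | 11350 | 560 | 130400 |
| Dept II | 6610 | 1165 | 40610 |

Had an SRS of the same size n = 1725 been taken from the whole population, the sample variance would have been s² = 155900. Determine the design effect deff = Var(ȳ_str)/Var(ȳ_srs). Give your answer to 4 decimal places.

1.1298

Var(ȳ_str) = Σ Wₕ²(1−fₕ)sₕ²/nₕ with Wₕ = Nₕ/17960:
  Dept I: (11350/17960)²·(1−560/11350)·130400/560 = 88.408537
  Dept II: (6610/17960)²·(1−1165/6610)·40610/1165 = 3.8894997
  → Var(ȳ_str) = 92.298037.
Var(ȳ_srs) = (1 − 1725/17960)·155900/1725 = 81.696411.
deff = 92.298037 / 81.696411 = 1.1298.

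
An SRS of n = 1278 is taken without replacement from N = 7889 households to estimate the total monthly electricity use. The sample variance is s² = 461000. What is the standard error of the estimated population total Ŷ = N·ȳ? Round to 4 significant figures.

Var(Ŷ) = N²·Var(ȳ) = N²·(1 − n/N)·s²/n.
f = 1278/7889 = 0.16199772; Var(ȳ) = 0.83800228·461000/1278 = 302.28408.
Var(Ŷ) = 7889² · 302.28408 = 1.8813049 × 10^10.
SE(Ŷ) = √(1.8813049 × 10^10) = 137200.

137200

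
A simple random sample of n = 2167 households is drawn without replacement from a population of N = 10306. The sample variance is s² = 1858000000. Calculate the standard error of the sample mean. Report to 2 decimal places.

Under SRS without replacement, Var(ȳ) = (1 − f)·s²/n with f = n/N = 2167/10306 = 0.21026586.
Var(ȳ) = (1 − 0.21026586)·1858000000/2167 = 0.78973414·857406.55 = 677123.22.
SE(ȳ) = √(677123.22) = 822.87.

822.87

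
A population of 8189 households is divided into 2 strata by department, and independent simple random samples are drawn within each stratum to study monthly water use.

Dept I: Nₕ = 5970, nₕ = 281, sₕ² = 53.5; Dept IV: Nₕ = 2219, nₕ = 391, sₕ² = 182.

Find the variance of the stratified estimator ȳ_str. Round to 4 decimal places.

0.1246

Var(ȳ_str) = Σₕ Wₕ²(1 − fₕ)sₕ²/nₕ with Wₕ = Nₕ/N, N = 8189.
Dept I: Wₕ = 0.72902674; term = 0.72902674²·(1 − 0.04706868)·53.5/281 = 0.096426407.
Dept IV: Wₕ = 0.27097326; term = 0.27097326²·(1 − 0.17620550)·182/391 = 0.028155703.
Sum = 0.12458211.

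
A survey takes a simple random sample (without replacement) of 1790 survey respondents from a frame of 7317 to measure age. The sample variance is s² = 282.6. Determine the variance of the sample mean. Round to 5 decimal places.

0.11925

Under SRS without replacement, Var(ȳ) = (1 − f)·s²/n with f = n/N = 1790/7317 = 0.24463578.
Var(ȳ) = (1 − 0.24463578)·282.6/1790 = 0.75536422·0.15787709 = 0.11925471.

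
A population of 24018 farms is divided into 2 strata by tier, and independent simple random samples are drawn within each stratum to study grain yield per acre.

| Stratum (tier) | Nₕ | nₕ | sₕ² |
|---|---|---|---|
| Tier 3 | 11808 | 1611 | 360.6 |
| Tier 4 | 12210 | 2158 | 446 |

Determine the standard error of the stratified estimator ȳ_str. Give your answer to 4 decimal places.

Var(ȳ_str) = Σₕ Wₕ²(1 − fₕ)sₕ²/nₕ with Wₕ = Nₕ/N, N = 24018.
Tier 3: Wₕ = 0.49163128; term = 0.49163128²·(1 − 0.13643293)·360.6/1611 = 0.046720261.
Tier 4: Wₕ = 0.50836872; term = 0.50836872²·(1 − 0.17674038)·446/2158 = 0.043972168.
Sum = 0.090692429.
SE = √(0.090692429) = 0.3012.

0.3012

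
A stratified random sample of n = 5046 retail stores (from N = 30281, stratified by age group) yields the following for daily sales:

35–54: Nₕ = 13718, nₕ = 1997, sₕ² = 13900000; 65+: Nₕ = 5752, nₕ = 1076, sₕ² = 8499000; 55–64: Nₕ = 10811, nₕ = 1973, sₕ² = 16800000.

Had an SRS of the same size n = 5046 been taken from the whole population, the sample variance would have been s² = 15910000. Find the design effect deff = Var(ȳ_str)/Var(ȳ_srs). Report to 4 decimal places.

0.8904

Var(ȳ_str) = Σ Wₕ²(1−fₕ)sₕ²/nₕ with Wₕ = Nₕ/30281:
  35–54: (13718/30281)²·(1−1997/13718)·13900000/1997 = 1220.5393
  65+: (5752/30281)²·(1−1076/5752)·8499000/1076 = 231.69065
  55–64: (10811/30281)²·(1−1973/10811)·16800000/1973 = 887.28193
  → Var(ȳ_str) = 2339.5119.
Var(ȳ_srs) = (1 − 5046/30281)·15910000/5046 = 2627.5805.
deff = 2339.5119 / 2627.5805 = 0.8904.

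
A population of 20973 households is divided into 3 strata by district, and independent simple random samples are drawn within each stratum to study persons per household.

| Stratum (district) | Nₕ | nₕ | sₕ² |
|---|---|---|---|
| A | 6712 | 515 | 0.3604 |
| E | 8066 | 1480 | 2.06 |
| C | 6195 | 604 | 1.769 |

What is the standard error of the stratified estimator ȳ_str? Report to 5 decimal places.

0.02156

Var(ȳ_str) = Σₕ Wₕ²(1 − fₕ)sₕ²/nₕ with Wₕ = Nₕ/N, N = 20973.
A: Wₕ = 0.32003052; term = 0.32003052²·(1 − 0.07672825)·0.3604/515 = 6.617438 × 10^-5.
E: Wₕ = 0.38458971; term = 0.38458971²·(1 − 0.18348624)·2.06/1480 = 1.6809869 × 10^-4.
C: Wₕ = 0.29537977; term = 0.29537977²·(1 − 0.09749798)·1.769/604 = 2.3062192 × 10^-4.
Sum = 4.6489499 × 10^-4.
SE = √(4.6489499 × 10^-4) = 0.02156.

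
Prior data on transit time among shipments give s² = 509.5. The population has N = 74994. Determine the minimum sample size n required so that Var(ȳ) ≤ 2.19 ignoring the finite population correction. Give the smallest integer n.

Without fpc, n₀ = s²/D = 509.5/2.19 = 232.6484.
Rounding up, n = 233.

233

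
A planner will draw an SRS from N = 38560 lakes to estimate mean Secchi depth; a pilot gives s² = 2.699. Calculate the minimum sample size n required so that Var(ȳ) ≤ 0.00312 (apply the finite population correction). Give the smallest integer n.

Without fpc, n₀ = s²/D = 2.699/0.00312 = 865.0641.
With fpc, (1 − n/N)·s²/n ≤ D requires n ≥ n₀/(1 + n₀/N) = 865.0641/(1 + 865.0641/38560) = 846.0829.
Rounding up, n = 847.

847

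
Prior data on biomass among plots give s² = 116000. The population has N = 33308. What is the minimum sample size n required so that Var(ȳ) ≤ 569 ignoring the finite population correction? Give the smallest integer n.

Without fpc, n₀ = s²/D = 116000/569 = 203.8664.
Rounding up, n = 204.

204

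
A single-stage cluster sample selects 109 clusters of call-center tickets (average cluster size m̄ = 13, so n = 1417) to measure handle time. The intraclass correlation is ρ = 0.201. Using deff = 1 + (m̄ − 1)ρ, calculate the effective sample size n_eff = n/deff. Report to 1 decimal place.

415.3

deff = 1 + (13 − 1)·0.201 = 1 + 2.412 = 3.412.
n_eff = 1417 / 3.412 = 415.3.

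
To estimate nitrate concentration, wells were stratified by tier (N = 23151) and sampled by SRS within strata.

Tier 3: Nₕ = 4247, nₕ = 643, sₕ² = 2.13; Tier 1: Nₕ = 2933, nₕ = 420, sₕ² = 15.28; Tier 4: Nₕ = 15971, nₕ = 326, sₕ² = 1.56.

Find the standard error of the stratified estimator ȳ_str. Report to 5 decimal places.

0.05316

Var(ȳ_str) = Σₕ Wₕ²(1 − fₕ)sₕ²/nₕ with Wₕ = Nₕ/N, N = 23151.
Tier 3: Wₕ = 0.18344780; term = 0.18344780²·(1 − 0.15140099)·2.13/643 = 9.4601095 × 10^-5.
Tier 1: Wₕ = 0.12668999; term = 0.12668999²·(1 − 0.14319809)·15.28/420 = 5.0030991 × 10^-4.
Tier 4: Wₕ = 0.68986221; term = 0.68986221²·(1 − 0.02041200)·1.56/326 = 0.0022308746.
Sum = 0.0028257856.
SE = √(0.0028257856) = 0.05316.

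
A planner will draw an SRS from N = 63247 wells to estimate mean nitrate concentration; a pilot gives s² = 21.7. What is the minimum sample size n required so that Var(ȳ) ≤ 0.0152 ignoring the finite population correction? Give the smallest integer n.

1428

Without fpc, n₀ = s²/D = 21.7/0.0152 = 1427.6316.
Rounding up, n = 1428.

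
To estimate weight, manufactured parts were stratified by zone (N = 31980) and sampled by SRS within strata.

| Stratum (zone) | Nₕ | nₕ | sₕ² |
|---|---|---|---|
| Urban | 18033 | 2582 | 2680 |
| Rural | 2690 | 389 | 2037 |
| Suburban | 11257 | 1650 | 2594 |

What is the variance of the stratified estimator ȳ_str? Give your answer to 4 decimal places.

Var(ȳ_str) = Σₕ Wₕ²(1 − fₕ)sₕ²/nₕ with Wₕ = Nₕ/N, N = 31980.
Urban: Wₕ = 0.56388368; term = 0.56388368²·(1 − 0.14318194)·2680/2582 = 0.28277839.
Rural: Wₕ = 0.08411507; term = 0.08411507²·(1 − 0.14460967)·2037/389 = 0.031692274.
Suburban: Wₕ = 0.35200125; term = 0.35200125²·(1 − 0.14657546)·2594/1650 = 0.16624154.
Sum = 0.4807122.

0.4807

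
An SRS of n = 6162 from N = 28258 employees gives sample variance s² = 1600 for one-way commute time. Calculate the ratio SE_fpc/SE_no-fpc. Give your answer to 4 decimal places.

0.8843

f = n/N = 6162/28258 = 0.21806214.
SE_no-fpc = √(s²/n) = 0.50956448; SE_fpc = √((1−f)s²/n) = 0.45059385.
Ratio = √(1−f) = 0.88427250.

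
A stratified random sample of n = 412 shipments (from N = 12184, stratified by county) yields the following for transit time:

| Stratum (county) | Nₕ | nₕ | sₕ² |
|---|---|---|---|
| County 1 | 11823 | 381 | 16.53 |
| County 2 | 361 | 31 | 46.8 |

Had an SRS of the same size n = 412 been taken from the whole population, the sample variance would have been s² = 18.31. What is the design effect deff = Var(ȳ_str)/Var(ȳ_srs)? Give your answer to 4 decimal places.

0.9490

Var(ȳ_str) = Σ Wₕ²(1−fₕ)sₕ²/nₕ with Wₕ = Nₕ/12184:
  County 1: (11823/12184)²·(1−381/11823)·16.53/381 = 0.039536455
  County 2: (361/12184)²·(1−31/361)·46.8/31 = 0.0012115059
  → Var(ȳ_str) = 0.040747961.
Var(ȳ_srs) = (1 − 412/12184)·18.31/412 = 0.042938957.
deff = 0.040747961 / 0.042938957 = 0.9490.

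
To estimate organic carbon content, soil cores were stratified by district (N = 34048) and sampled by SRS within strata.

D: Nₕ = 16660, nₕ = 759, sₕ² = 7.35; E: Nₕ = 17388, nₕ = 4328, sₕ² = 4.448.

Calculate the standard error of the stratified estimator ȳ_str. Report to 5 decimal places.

Var(ȳ_str) = Σₕ Wₕ²(1 − fₕ)sₕ²/nₕ with Wₕ = Nₕ/N, N = 34048.
D: Wₕ = 0.48930921; term = 0.48930921²·(1 − 0.04555822)·7.35/759 = 0.0022129.
E: Wₕ = 0.51069079; term = 0.51069079²·(1 − 0.24890729)·4.448/4328 = 2.0132009 × 10^-4.
Sum = 0.0024142201.
SE = √(0.0024142201) = 0.04913.

0.04913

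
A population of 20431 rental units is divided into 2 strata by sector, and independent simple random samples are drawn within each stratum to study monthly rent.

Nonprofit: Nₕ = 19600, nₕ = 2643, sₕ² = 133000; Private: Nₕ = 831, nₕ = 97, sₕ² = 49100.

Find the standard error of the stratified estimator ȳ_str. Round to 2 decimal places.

6.39

Var(ȳ_str) = Σₕ Wₕ²(1 − fₕ)sₕ²/nₕ with Wₕ = Nₕ/N, N = 20431.
Nonprofit: Wₕ = 0.95932651; term = 0.95932651²·(1 − 0.13484694)·133000/2643 = 40.0664.
Private: Wₕ = 0.04067349; term = 0.04067349²·(1 − 0.11672684)·49100/97 = 0.73965227.
Sum = 40.806052.
SE = √(40.806052) = 6.39.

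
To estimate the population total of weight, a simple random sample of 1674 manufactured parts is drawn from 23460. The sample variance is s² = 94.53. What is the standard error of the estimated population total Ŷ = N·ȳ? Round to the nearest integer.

5372

Var(Ŷ) = N²·Var(ȳ) = N²·(1 − n/N)·s²/n.
f = 1674/23460 = 0.07135550; Var(ȳ) = 0.92864450·94.53/1674 = 0.052440122.
Var(Ŷ) = 23460² · 0.052440122 = 2.8861554 × 10^7.
SE(Ŷ) = √(2.8861554 × 10^7) = 5372.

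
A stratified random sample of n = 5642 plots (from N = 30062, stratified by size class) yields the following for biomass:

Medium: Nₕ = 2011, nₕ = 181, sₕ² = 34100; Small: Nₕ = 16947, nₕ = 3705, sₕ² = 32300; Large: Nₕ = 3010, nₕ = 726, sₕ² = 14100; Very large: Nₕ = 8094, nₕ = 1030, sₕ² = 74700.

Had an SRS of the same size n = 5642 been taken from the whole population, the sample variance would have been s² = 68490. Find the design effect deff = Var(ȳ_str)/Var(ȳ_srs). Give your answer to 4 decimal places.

Var(ȳ_str) = Σ Wₕ²(1−fₕ)sₕ²/nₕ with Wₕ = Nₕ/30062:
  Medium: (2011/30062)²·(1−181/2011)·34100/181 = 0.76719051
  Small: (16947/30062)²·(1−3705/16947)·32300/3705 = 2.1648359
  Large: (3010/30062)²·(1−726/3010)·14100/726 = 0.14774383
  Very large: (8094/30062)²·(1−1030/8094)·74700/1030 = 4.5884027
  → Var(ȳ_str) = 7.6681729.
Var(ȳ_srs) = (1 − 5642/30062)·68490/5642 = 9.8610208.
deff = 7.6681729 / 9.8610208 = 0.7776.

0.7776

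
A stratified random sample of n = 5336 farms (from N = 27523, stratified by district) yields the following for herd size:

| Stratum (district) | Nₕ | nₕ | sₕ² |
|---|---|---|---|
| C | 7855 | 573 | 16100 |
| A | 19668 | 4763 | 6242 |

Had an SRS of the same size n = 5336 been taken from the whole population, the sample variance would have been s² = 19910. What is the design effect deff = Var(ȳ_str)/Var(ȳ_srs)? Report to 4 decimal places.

Var(ȳ_str) = Σ Wₕ²(1−fₕ)sₕ²/nₕ with Wₕ = Nₕ/27523:
  C: (7855/27523)²·(1−573/7855)·16100/573 = 2.1216639
  A: (19668/27523)²·(1−4763/19668)·6242/4763 = 0.50715863
  → Var(ȳ_str) = 2.6288225.
Var(ȳ_srs) = (1 − 5336/27523)·19910/5336 = 3.0078644.
deff = 2.6288225 / 3.0078644 = 0.8740.

0.8740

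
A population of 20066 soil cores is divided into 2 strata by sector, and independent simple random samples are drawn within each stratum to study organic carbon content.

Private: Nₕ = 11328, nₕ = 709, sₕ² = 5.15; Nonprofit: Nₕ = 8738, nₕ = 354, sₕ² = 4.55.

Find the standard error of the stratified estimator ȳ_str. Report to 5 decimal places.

0.06715

Var(ȳ_str) = Σₕ Wₕ²(1 − fₕ)sₕ²/nₕ with Wₕ = Nₕ/N, N = 20066.
Private: Wₕ = 0.56453703; term = 0.56453703²·(1 − 0.06258828)·5.15/709 = 0.0021700825.
Nonprofit: Wₕ = 0.43546297; term = 0.43546297²·(1 − 0.04051270)·4.55/354 = 0.0023385671.
Sum = 0.0045086496.
SE = √(0.0045086496) = 0.06715.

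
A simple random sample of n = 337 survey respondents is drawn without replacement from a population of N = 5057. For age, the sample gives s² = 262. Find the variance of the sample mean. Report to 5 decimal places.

Under SRS without replacement, Var(ȳ) = (1 − f)·s²/n with f = n/N = 337/5057 = 0.06664030.
Var(ȳ) = (1 − 0.06664030)·262/337 = 0.93335970·0.77744807 = 0.7256387.

0.72564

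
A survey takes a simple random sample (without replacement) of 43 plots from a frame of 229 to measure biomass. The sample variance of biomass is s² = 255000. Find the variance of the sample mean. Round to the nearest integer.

4817

Under SRS without replacement, Var(ȳ) = (1 − f)·s²/n with f = n/N = 43/229 = 0.18777293.
Var(ȳ) = (1 − 0.18777293)·255000/43 = 0.81222707·5930.2326 = 4816.6954.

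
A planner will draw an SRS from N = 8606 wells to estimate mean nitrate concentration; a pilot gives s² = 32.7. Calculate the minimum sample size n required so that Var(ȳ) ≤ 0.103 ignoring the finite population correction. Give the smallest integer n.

318

Without fpc, n₀ = s²/D = 32.7/0.103 = 317.4757.
Rounding up, n = 318.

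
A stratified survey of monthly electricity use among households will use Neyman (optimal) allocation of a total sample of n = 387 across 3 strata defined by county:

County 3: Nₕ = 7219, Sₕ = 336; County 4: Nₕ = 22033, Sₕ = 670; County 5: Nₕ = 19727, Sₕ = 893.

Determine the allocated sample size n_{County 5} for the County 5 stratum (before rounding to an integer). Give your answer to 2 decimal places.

Neyman allocation: nₕ = n·NₕSₕ / Σⱼ NⱼSⱼ.
Σ NⱼSⱼ = 7219·336 + 22033·670 + 19727·893 = 3.4803905 × 10^7.
n_{County 5} = 387·19727·893 / (3.4803905 × 10^7) = 195.88.

195.88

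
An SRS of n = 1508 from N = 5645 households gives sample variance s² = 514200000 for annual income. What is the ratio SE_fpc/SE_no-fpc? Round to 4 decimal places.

f = n/N = 1508/5645 = 0.26713906.
SE_no-fpc = √(s²/n) = 583.93615; SE_fpc = √((1−f)s²/n) = 499.89196.
Ratio = √(1−f) = 0.85607298.

0.8561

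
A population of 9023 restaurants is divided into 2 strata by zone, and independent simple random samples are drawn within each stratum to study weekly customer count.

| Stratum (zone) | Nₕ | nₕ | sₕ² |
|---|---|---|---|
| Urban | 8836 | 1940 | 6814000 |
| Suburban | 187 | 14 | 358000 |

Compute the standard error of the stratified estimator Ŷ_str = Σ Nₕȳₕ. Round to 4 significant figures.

Var(Ŷ_str) = Σₕ Nₕ²(1 − fₕ)sₕ²/nₕ.
Urban: 8836²·(1 − 1940/8836)·6814000/1940 = 2.1401951 × 10^11.
Suburban: 187²·(1 − 14/187)·358000/14 = 8.2726129 × 10^8.
Sum = 2.1484677 × 10^11.
SE = √(2.1484677 × 10^11) = 463500.

463500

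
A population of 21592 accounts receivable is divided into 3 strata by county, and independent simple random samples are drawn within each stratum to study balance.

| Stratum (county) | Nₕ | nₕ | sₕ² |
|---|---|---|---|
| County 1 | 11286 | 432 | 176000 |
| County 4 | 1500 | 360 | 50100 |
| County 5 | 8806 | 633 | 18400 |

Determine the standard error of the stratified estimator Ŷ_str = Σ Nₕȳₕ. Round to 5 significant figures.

228550

Var(Ŷ_str) = Σₕ Nₕ²(1 − fₕ)sₕ²/nₕ.
County 1: 11286²·(1 − 432/11286)·176000/432 = 4.9906692 × 10^10.
County 4: 1500²·(1 − 360/1500)·50100/360 = 2.37975 × 10^8.
County 5: 8806²·(1 − 633/8806)·18400/633 = 2.0920608 × 10^9.
Sum = 5.2236728 × 10^10.
SE = √(5.2236728 × 10^10) = 228550.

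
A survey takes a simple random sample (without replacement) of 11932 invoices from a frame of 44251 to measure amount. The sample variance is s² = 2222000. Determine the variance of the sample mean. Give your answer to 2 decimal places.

Under SRS without replacement, Var(ȳ) = (1 − f)·s²/n with f = n/N = 11932/44251 = 0.26964362.
Var(ȳ) = (1 − 0.26964362)·2222000/11932 = 0.73035638·186.22192 = 136.00837.

136.01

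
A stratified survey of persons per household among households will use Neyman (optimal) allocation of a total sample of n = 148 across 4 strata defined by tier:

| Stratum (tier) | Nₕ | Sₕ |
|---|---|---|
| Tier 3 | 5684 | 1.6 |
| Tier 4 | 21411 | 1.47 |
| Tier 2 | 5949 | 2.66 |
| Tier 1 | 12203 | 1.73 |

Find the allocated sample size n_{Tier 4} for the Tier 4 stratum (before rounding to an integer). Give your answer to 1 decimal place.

Neyman allocation: nₕ = n·NₕSₕ / Σⱼ NⱼSⱼ.
Σ NⱼSⱼ = 5684·1.6 + 21411·1.47 + 5949·2.66 + 12203·1.73 = 77504.1.
n_{Tier 4} = 148·21411·1.47 / 77504.1 = 60.1.

60.1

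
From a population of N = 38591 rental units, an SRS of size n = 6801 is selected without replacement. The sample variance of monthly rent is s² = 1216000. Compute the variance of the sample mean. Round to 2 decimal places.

Under SRS without replacement, Var(ȳ) = (1 − f)·s²/n with f = n/N = 6801/38591 = 0.17623280.
Var(ȳ) = (1 − 0.17623280)·1216000/6801 = 0.82376720·178.79724 = 147.2873.

147.29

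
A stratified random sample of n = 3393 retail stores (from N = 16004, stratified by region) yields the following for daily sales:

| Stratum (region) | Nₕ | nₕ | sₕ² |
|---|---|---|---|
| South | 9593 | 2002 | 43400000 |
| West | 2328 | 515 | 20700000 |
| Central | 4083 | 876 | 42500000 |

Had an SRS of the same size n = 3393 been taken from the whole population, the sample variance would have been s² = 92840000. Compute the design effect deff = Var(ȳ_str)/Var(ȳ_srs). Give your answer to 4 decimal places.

Var(ȳ_str) = Σ Wₕ²(1−fₕ)sₕ²/nₕ with Wₕ = Nₕ/16004:
  South: (9593/16004)²·(1−2002/9593)·43400000/2002 = 6163.4235
  West: (2328/16004)²·(1−515/2328)·20700000/515 = 662.34889
  Central: (4083/16004)²·(1−876/4083)·42500000/876 = 2480.3107
  → Var(ȳ_str) = 9306.0831.
Var(ȳ_srs) = (1 − 3393/16004)·92840000/3393 = 21561.167.
deff = 9306.0831 / 21561.167 = 0.4316.

0.4316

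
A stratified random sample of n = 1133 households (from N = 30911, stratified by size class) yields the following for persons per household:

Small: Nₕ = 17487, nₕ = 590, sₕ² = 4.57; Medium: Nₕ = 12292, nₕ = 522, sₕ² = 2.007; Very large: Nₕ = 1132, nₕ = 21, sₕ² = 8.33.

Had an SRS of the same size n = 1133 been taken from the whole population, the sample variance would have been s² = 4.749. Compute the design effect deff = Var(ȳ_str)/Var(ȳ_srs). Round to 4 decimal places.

Var(ȳ_str) = Σ Wₕ²(1−fₕ)sₕ²/nₕ with Wₕ = Nₕ/30911:
  Small: (17487/30911)²·(1−590/17487)·4.57/590 = 0.002395317
  Medium: (12292/30911)²·(1−522/12292)·2.007/522 = 5.8216994 × 10^-4
  Very large: (1132/30911)²·(1−21/1132)·8.33/21 = 5.2210768 × 10^-4
  → Var(ȳ_str) = 0.0034995946.
Var(ȳ_srs) = (1 − 1133/30911)·4.749/1133 = 0.0040378923.
deff = 0.0034995946 / 0.0040378923 = 0.8667.

0.8667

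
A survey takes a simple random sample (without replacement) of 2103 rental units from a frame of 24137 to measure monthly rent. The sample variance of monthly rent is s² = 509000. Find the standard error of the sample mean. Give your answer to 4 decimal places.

Under SRS without replacement, Var(ȳ) = (1 − f)·s²/n with f = n/N = 2103/24137 = 0.08712765.
Var(ȳ) = (1 − 0.08712765)·509000/2103 = 0.91287235·242.03519 = 220.94723.
SE(ȳ) = √(220.94723) = 14.8643.

14.8643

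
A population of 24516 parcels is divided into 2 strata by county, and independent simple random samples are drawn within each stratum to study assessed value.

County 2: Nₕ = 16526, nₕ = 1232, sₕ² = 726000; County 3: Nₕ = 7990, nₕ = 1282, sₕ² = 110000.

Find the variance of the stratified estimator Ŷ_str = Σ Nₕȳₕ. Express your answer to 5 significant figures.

1.5354 × 10^11

Var(Ŷ_str) = Σₕ Nₕ²(1 − fₕ)sₕ²/nₕ.
County 2: 16526²·(1 − 1232/16526)·726000/1232 = 1.4894117 × 10^11.
County 3: 7990²·(1 − 1282/7990)·110000/1282 = 4.5987997 × 10^9.
Sum = 1.5353997 × 10^11.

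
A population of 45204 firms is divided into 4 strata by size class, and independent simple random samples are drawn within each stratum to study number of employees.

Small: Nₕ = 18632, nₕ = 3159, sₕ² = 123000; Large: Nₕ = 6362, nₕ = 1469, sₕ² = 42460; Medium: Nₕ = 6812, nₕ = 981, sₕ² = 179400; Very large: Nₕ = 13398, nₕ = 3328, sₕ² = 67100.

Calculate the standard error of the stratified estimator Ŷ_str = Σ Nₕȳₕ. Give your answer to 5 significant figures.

Var(Ŷ_str) = Σₕ Nₕ²(1 − fₕ)sₕ²/nₕ.
Small: 18632²·(1 − 3159/18632)·123000/3159 = 1.1225081 × 10^10.
Large: 6362²·(1 − 1469/6362)·42460/1469 = 8.9976081 × 10^8.
Medium: 6812²·(1 − 981/6812)·179400/981 = 7.263921 × 10^9.
Very large: 13398²·(1 − 3328/13398)·67100/3328 = 2.7202489 × 10^9.
Sum = 2.2109012 × 10^10.
SE = √(2.2109012 × 10^10) = 148690.

148690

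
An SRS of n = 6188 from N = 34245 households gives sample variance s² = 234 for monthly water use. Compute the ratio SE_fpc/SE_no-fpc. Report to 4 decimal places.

f = n/N = 6188/34245 = 0.18069791.
SE_no-fpc = √(s²/n) = 0.19446112; SE_fpc = √((1−f)s²/n) = 0.17601708.
Ratio = √(1−f) = 0.90515307.

0.9052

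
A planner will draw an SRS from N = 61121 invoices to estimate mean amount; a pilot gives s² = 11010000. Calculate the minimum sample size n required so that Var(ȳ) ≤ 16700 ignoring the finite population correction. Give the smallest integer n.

Without fpc, n₀ = s²/D = 11010000/16700 = 659.2814.
Rounding up, n = 660.

660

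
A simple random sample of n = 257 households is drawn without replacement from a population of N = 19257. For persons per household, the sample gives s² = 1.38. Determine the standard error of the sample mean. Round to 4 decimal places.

Under SRS without replacement, Var(ȳ) = (1 − f)·s²/n with f = n/N = 257/19257 = 0.01334580.
Var(ȳ) = (1 − 0.01334580)·1.38/257 = 0.98665420·0.0053696498 = 0.0052979876.
SE(ȳ) = √(0.0052979876) = 0.0728.

0.0728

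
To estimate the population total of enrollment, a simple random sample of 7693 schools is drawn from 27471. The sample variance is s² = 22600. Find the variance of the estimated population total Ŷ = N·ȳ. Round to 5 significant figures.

1.5961 × 10^9

Var(Ŷ) = N²·Var(ȳ) = N²·(1 − n/N)·s²/n.
f = 7693/27471 = 0.28004077; Var(ȳ) = 0.71995923·22600/7693 = 2.1150499.
Var(Ŷ) = 27471² · 2.1150499 = 1.5961348 × 10^9.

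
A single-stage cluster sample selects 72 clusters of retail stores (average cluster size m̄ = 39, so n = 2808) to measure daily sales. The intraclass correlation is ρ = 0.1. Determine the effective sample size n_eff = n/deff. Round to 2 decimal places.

deff = 1 + (39 − 1)·0.1 = 1 + 3.8 = 4.8.
n_eff = 2808 / 4.8 = 585.00.

585.00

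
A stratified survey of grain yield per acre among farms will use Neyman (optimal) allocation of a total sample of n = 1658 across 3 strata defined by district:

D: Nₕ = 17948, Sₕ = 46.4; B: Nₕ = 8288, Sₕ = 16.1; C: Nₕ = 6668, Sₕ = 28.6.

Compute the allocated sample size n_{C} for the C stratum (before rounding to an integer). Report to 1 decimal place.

273.3

Neyman allocation: nₕ = n·NₕSₕ / Σⱼ NⱼSⱼ.
Σ NⱼSⱼ = 17948·46.4 + 8288·16.1 + 6668·28.6 = 1.1569288 × 10^6.
n_{C} = 1658·6668·28.6 / (1.1569288 × 10^6) = 273.3.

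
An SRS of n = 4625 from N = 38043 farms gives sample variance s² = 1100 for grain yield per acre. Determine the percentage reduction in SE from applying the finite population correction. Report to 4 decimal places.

6.2756

f = n/N = 4625/38043 = 0.12157296.
SE_no-fpc = √(s²/n) = 0.48768621; SE_fpc = √((1−f)s²/n) = 0.45708116.
Ratio = √(1−f) = 0.93724439. Reduction = 100·(1 − 0.93724439) = 6.2756%.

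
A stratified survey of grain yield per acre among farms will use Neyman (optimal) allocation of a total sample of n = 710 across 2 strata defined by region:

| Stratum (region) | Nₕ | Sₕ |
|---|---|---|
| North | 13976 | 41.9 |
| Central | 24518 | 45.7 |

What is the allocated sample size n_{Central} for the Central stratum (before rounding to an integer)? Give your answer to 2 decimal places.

466.30

Neyman allocation: nₕ = n·NₕSₕ / Σⱼ NⱼSⱼ.
Σ NⱼSⱼ = 13976·41.9 + 24518·45.7 = 1.706067 × 10^6.
n_{Central} = 710·24518·45.7 / (1.706067 × 10^6) = 466.30.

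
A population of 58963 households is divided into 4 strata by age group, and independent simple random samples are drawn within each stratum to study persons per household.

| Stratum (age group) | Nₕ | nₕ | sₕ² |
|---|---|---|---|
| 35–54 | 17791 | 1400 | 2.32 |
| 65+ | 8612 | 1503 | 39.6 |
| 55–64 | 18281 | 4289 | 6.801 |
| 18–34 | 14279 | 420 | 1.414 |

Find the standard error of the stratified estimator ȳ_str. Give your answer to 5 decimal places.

Var(ȳ_str) = Σₕ Wₕ²(1 − fₕ)sₕ²/nₕ with Wₕ = Nₕ/N, N = 58963.
35–54: Wₕ = 0.30173159; term = 0.30173159²·(1 − 0.07869147)·2.32/1400 = 1.3899738 × 10^-4.
65+: Wₕ = 0.14605770; term = 0.14605770²·(1 − 0.17452392)·39.6/1503 = 4.6396968 × 10^-4.
55–64: Wₕ = 0.31004189; term = 0.31004189²·(1 − 0.23461517)·6.801/4289 = 1.1666413 × 10^-4.
18–34: Wₕ = 0.24216882; term = 0.24216882²·(1 − 0.02941382)·1.414/420 = 1.9163316 × 10^-4.
Sum = 9.1126435 × 10^-4.
SE = √(9.1126435 × 10^-4) = 0.03019.

0.03019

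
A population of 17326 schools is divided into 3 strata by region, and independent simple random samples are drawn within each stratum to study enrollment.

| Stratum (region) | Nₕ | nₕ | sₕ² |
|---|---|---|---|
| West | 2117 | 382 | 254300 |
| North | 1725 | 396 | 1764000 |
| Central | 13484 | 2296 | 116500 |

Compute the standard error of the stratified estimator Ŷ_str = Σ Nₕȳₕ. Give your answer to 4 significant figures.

142500

Var(Ŷ_str) = Σₕ Nₕ²(1 − fₕ)sₕ²/nₕ.
West: 2117²·(1 − 382/2117)·254300/382 = 2.4451378 × 10^9.
North: 1725²·(1 − 396/1725)·1764000/396 = 1.0212157 × 10^10.
Central: 13484²·(1 − 2296/13484)·116500/2296 = 7.6546483 × 10^9.
Sum = 2.0311943 × 10^10.
SE = √(2.0311943 × 10^10) = 142500.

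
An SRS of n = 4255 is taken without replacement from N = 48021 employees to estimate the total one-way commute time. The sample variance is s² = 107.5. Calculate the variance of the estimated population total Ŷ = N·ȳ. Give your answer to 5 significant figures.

Var(Ŷ) = N²·Var(ȳ) = N²·(1 − n/N)·s²/n.
f = 4255/48021 = 0.08860707; Var(ȳ) = 0.91139293·107.5/4255 = 0.023025791.
Var(Ŷ) = 48021² · 0.023025791 = 5.3097853 × 10^7.

5.3098 × 10^7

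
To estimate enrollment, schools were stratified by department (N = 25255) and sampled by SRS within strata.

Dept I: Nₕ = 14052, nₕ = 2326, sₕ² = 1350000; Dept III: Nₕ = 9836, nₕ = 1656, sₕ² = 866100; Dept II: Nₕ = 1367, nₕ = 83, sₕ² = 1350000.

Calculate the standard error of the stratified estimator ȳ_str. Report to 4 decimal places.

Var(ȳ_str) = Σₕ Wₕ²(1 − fₕ)sₕ²/nₕ with Wₕ = Nₕ/N, N = 25255.
Dept I: Wₕ = 0.55640467; term = 0.55640467²·(1 − 0.16552804)·1350000/2326 = 149.93994.
Dept III: Wₕ = 0.38946743; term = 0.38946743²·(1 − 0.16836112)·866100/1656 = 65.975818.
Dept II: Wₕ = 0.05412790; term = 0.05412790²·(1 − 0.06071690)·1350000/83 = 44.760453.
Sum = 260.67621.
SE = √(260.67621) = 16.1455.

16.1455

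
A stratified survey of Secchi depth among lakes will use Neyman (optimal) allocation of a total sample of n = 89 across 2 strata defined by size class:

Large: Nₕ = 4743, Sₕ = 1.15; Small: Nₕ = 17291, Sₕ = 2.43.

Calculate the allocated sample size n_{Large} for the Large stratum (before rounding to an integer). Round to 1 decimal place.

Neyman allocation: nₕ = n·NₕSₕ / Σⱼ NⱼSⱼ.
Σ NⱼSⱼ = 4743·1.15 + 17291·2.43 = 47471.58.
n_{Large} = 89·4743·1.15 / 47471.58 = 10.2.

10.2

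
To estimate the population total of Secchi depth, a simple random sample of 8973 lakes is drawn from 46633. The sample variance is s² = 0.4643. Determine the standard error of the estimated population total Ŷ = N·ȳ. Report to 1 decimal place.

Var(Ŷ) = N²·Var(ȳ) = N²·(1 − n/N)·s²/n.
f = 8973/46633 = 0.19241739; Var(ȳ) = 0.80758261·0.4643/8973 = 4.1787653 × 10^-5.
Var(Ŷ) = 46633² · (4.1787653 × 10^-5) = 90872.963.
SE(Ŷ) = √(90872.963) = 301.5.

301.5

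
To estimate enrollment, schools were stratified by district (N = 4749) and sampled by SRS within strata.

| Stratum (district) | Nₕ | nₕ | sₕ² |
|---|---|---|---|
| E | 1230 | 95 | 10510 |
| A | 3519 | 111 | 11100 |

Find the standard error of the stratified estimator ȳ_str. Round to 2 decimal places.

7.75

Var(ȳ_str) = Σₕ Wₕ²(1 − fₕ)sₕ²/nₕ with Wₕ = Nₕ/N, N = 4749.
E: Wₕ = 0.25900190; term = 0.25900190²·(1 − 0.07723577)·10510/95 = 6.8481891.
A: Wₕ = 0.74099810; term = 0.74099810²·(1 − 0.03154305)·11100/111 = 53.175859.
Sum = 60.024048.
SE = √(60.024048) = 7.75.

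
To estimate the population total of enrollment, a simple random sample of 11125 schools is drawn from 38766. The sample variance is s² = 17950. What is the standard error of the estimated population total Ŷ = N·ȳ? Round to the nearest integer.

41580

Var(Ŷ) = N²·Var(ȳ) = N²·(1 − n/N)·s²/n.
f = 11125/38766 = 0.28697828; Var(ȳ) = 0.71302172·17950/11125 = 1.1504485.
Var(Ŷ) = 38766² · 1.1504485 = 1.7288972 × 10^9.
SE(Ŷ) = √(1.7288972 × 10^9) = 41580.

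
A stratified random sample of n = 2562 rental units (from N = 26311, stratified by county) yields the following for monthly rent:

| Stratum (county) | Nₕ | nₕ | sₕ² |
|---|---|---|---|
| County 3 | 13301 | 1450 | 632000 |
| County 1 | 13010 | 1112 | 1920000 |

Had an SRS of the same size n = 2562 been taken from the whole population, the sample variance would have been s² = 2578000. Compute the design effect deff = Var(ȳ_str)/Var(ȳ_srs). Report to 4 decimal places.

Var(ȳ_str) = Σ Wₕ²(1−fₕ)sₕ²/nₕ with Wₕ = Nₕ/26311:
  County 3: (13301/26311)²·(1−1450/13301)·632000/1450 = 99.246148
  County 1: (13010/26311)²·(1−1112/13010)·1920000/1112 = 386.07617
  → Var(ȳ_str) = 485.32232.
Var(ȳ_srs) = (1 − 2562/26311)·2578000/2562 = 908.26329.
deff = 485.32232 / 908.26329 = 0.5343.

0.5343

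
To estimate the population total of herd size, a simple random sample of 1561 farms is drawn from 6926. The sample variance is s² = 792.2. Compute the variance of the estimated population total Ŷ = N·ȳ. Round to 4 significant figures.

Var(Ŷ) = N²·Var(ȳ) = N²·(1 − n/N)·s²/n.
f = 1561/6926 = 0.22538262; Var(ȳ) = 0.77461738·792.2/1561 = 0.3931146.
Var(Ŷ) = 6926² · 0.3931146 = 1.8857501 × 10^7.

1.886 × 10^7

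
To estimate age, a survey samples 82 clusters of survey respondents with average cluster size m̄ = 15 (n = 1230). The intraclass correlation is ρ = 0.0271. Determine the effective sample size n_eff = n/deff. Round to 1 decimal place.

891.7

deff = 1 + (15 − 1)·0.0271 = 1 + 0.3794 = 1.3794.
n_eff = 1230 / 1.3794 = 891.7.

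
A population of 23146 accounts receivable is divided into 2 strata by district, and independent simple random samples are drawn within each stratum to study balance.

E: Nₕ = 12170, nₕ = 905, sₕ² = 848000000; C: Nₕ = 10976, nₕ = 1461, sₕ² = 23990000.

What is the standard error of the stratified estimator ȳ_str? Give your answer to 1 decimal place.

492.9

Var(ȳ_str) = Σₕ Wₕ²(1 − fₕ)sₕ²/nₕ with Wₕ = Nₕ/N, N = 23146.
E: Wₕ = 0.52579279; term = 0.52579279²·(1 − 0.07436319)·848000000/905 = 239782.32.
C: Wₕ = 0.47420721; term = 0.47420721²·(1 − 0.13310860)·23990000/1461 = 3200.9657.
Sum = 242983.29.
SE = √(242983.29) = 492.9.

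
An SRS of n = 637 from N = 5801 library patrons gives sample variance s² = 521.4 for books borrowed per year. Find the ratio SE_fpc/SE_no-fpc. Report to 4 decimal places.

0.9435

f = n/N = 637/5801 = 0.10980865.
SE_no-fpc = √(s²/n) = 0.90472335; SE_fpc = √((1−f)s²/n) = 0.85360604.
Ratio = √(1−f) = 0.94349952.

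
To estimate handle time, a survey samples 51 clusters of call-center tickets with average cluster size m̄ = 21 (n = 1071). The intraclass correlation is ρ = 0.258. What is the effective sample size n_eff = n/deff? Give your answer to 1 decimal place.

deff = 1 + (21 − 1)·0.258 = 1 + 5.16 = 6.16.
n_eff = 1071 / 6.16 = 173.9.

173.9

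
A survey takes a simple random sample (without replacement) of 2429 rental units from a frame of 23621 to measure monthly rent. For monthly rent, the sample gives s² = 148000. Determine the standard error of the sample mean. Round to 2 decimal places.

7.39

Under SRS without replacement, Var(ȳ) = (1 − f)·s²/n with f = n/N = 2429/23621 = 0.10283223.
Var(ȳ) = (1 − 0.10283223)·148000/2429 = 0.89716777·60.930424 = 54.664813.
SE(ȳ) = √(54.664813) = 7.39.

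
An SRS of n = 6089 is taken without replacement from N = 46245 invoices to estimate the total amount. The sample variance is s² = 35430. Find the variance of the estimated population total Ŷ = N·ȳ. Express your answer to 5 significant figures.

1.0805 × 10^10

Var(Ŷ) = N²·Var(ȳ) = N²·(1 − n/N)·s²/n.
f = 6089/46245 = 0.13166829; Var(ȳ) = 0.86833171·35430/6089 = 5.0525526.
Var(Ŷ) = 46245² · 5.0525526 = 1.0805389 × 10^10.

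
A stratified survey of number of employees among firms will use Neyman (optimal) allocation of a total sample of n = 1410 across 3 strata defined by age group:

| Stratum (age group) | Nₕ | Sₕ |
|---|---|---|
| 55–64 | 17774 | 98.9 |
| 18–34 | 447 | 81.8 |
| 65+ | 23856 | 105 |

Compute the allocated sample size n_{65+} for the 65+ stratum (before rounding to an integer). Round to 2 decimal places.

821.50

Neyman allocation: nₕ = n·NₕSₕ / Σⱼ NⱼSⱼ.
Σ NⱼSⱼ = 17774·98.9 + 447·81.8 + 23856·105 = 4.2992932 × 10^6.
n_{65+} = 1410·23856·105 / (4.2992932 × 10^6) = 821.50.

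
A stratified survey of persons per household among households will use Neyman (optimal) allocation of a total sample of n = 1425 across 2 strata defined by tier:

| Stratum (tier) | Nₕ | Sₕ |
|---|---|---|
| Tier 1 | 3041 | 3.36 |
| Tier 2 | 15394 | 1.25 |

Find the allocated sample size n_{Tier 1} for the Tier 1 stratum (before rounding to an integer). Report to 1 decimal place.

494.2

Neyman allocation: nₕ = n·NₕSₕ / Σⱼ NⱼSⱼ.
Σ NⱼSⱼ = 3041·3.36 + 15394·1.25 = 29460.26.
n_{Tier 1} = 1425·3041·3.36 / 29460.26 = 494.2.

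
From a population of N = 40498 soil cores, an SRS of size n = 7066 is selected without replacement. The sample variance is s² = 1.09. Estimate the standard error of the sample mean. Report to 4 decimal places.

0.0113

Under SRS without replacement, Var(ȳ) = (1 − f)·s²/n with f = n/N = 7066/40498 = 0.17447775.
Var(ȳ) = (1 − 0.17447775)·1.09/7066 = 0.82552225·1.5425984 × 10^-4 = 1.2734493 × 10^-4.
SE(ȳ) = √(1.2734493 × 10^-4) = 0.0113.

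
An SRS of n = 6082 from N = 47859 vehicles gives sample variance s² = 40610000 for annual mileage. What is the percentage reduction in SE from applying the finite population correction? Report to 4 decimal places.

f = n/N = 6082/47859 = 0.12708164.
SE_no-fpc = √(s²/n) = 81.713401; SE_fpc = √((1−f)s²/n) = 76.344913.
Ratio = √(1−f) = 0.93430100. Reduction = 100·(1 − 0.93430100) = 6.5699%.

6.5699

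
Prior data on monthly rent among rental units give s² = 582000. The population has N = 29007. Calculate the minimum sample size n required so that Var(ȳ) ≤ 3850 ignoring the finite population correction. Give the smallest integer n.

152

Without fpc, n₀ = s²/D = 582000/3850 = 151.1688.
Rounding up, n = 152.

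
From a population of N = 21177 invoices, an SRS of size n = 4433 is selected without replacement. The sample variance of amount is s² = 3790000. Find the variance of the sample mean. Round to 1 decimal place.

676.0

Under SRS without replacement, Var(ȳ) = (1 − f)·s²/n with f = n/N = 4433/21177 = 0.20933088.
Var(ȳ) = (1 − 0.20933088)·3790000/4433 = 0.79066912·854.9515 = 675.98375.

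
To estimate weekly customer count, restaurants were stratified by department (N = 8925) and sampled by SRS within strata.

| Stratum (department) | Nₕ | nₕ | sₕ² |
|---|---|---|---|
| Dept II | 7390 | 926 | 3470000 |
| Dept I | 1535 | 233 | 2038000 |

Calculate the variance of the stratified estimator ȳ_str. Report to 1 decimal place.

2466.7

Var(ȳ_str) = Σₕ Wₕ²(1 − fₕ)sₕ²/nₕ with Wₕ = Nₕ/N, N = 8925.
Dept II: Wₕ = 0.82801120; term = 0.82801120²·(1 − 0.12530447)·3470000/926 = 2247.2316.
Dept I: Wₕ = 0.17198880; term = 0.17198880²·(1 − 0.15179153)·2038000/233 = 219.45788.
Sum = 2466.6895.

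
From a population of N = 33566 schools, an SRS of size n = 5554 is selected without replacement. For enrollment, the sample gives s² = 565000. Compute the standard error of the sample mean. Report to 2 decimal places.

Under SRS without replacement, Var(ȳ) = (1 − f)·s²/n with f = n/N = 5554/33566 = 0.16546505.
Var(ȳ) = (1 − 0.16546505)·565000/5554 = 0.83453495·101.72848 = 84.895975.
SE(ȳ) = √(84.895975) = 9.21.

9.21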